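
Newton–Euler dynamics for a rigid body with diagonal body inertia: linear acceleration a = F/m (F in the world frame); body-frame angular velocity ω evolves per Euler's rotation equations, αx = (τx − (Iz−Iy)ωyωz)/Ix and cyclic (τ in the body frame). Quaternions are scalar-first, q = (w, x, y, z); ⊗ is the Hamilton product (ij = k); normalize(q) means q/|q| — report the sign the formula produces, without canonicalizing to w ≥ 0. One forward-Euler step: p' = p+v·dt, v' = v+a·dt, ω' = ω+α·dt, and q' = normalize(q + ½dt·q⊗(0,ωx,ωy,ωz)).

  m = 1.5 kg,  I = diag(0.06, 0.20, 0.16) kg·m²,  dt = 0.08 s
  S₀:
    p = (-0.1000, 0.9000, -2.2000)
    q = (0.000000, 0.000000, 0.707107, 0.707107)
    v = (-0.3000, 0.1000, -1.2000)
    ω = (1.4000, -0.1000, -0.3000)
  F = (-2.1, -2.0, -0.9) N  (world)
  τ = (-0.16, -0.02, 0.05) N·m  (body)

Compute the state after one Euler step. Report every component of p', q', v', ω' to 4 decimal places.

p' = (-0.1240, 0.9080, -2.2960)
q' = (0.0113, -0.0056, 0.7455, 0.6664)
v' = (-0.4120, -0.0067, -1.2480)
ω' = (1.1883, -0.1248, -0.2652)

precession coupling ω×(Iω) = (-0.0012, 0.0420, -0.0196)
α = I⁻¹(τ − ω×Iω) = (-2.6467, -0.3100, 0.4350)
new body rate ω' = (1.1883, -0.1248, -0.2652)
q⊗(0,ω) = (0.2828428, -0.1414214, 0.9899498, -0.9899498)
q' = normalize(q + ½dt·q⊗(0,ω)) = (0.0113, -0.0056, 0.7455, 0.6664)
a = (-1.4000, -1.3333, -0.6000)
p + v·dt = (-0.1240, 0.9080, -2.2960)
new velocity v' = (-0.4120, -0.0067, -1.2480)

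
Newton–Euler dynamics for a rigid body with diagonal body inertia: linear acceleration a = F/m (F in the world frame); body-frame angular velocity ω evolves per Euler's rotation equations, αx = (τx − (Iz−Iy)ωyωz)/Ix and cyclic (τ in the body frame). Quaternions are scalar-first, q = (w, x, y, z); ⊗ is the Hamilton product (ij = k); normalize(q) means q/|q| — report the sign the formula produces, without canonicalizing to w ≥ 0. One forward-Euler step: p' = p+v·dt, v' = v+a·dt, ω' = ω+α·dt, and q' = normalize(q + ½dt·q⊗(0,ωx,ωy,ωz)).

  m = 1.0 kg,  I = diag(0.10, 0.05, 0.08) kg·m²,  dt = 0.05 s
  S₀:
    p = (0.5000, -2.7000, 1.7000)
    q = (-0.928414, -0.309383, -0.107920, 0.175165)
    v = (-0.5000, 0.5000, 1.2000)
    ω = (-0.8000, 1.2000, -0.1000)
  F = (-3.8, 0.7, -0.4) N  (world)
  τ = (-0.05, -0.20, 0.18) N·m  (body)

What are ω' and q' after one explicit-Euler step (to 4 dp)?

precession coupling ω×(Iω) = (-0.0036, 0.0016, 0.0480)
(τ − ω×Iω)/I = (-0.4640, -4.0320, 1.6500)
ω + α·dt = (-0.8232, 0.9984, -0.0175)
Hamilton product q⊗(0,ω) = (-0.1004859, 0.5433252, -1.2851671, -0.3647542)
q + ½dt·q⊗(0,ω), renormalized = (-0.9303, -0.2956, -0.1400, 0.1659)

ω' = (-0.8232, 0.9984, -0.0175)
q' = (-0.9303, -0.2956, -0.1400, 0.1659)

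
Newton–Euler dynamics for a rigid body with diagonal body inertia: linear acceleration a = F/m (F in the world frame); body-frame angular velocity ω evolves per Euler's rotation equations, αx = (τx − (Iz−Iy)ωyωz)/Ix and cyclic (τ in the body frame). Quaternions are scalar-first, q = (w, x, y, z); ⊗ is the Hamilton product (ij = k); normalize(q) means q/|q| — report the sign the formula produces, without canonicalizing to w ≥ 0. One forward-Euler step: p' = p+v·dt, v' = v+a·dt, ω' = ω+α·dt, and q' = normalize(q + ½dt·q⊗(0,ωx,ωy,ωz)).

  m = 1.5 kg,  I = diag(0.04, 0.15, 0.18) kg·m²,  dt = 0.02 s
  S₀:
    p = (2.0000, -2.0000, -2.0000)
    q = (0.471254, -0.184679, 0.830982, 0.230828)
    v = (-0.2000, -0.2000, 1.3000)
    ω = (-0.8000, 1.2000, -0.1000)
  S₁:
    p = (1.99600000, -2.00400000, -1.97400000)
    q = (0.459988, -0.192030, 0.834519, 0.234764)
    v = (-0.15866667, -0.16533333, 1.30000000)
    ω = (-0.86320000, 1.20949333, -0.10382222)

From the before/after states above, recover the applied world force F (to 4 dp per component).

Δv = v₁−v₀ = (0.04133333, 0.03466667, 0.00000000)
m·(v₁−v₀)/dt = (3.1000, 2.6000, 0.0000)

F = (3.1000, 2.6000, 0.0000)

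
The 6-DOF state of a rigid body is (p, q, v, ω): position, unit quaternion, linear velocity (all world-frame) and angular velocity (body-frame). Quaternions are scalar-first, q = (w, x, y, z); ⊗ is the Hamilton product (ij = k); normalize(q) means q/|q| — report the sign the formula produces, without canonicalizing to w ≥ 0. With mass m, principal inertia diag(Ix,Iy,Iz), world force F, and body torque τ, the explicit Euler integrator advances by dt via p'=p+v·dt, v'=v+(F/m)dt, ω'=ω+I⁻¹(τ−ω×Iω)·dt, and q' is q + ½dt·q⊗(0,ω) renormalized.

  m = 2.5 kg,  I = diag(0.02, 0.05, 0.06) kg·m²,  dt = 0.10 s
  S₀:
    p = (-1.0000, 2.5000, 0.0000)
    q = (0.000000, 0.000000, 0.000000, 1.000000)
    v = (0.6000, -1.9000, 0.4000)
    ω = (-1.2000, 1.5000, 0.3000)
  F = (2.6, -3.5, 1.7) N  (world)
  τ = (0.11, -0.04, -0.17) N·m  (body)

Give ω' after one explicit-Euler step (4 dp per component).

ω' = (-0.6725, 1.3912, 0.1067)

α = I⁻¹(τ − ω×Iω) = (5.2750, -1.0880, -1.9333)
ω' = ω + α·dt = (-0.6725, 1.3912, 0.1067)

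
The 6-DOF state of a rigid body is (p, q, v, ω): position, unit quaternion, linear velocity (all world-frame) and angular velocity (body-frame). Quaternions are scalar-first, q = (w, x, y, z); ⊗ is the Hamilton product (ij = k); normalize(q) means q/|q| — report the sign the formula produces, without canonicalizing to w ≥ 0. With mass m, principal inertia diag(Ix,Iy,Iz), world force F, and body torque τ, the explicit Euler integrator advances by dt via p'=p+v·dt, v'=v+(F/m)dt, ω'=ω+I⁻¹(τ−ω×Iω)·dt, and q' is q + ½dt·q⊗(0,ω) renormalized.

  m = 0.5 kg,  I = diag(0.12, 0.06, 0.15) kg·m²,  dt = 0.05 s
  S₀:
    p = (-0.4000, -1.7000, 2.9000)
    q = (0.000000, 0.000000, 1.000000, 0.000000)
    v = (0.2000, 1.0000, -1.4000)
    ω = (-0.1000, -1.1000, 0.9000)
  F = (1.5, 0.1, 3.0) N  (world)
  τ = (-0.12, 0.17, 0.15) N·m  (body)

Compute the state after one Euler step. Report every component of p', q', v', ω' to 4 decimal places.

linear accel F/m = (3.0000, 0.2000, 6.0000)
p' = p + v·dt = (-0.3900, -1.6500, 2.8300)
v' = v + a·dt = (0.3500, 1.0100, -1.1000)
precession coupling ω×(Iω) = (-0.0891, 0.0027, -0.0066)
α = I⁻¹(τ − ω×Iω) = (-0.2575, 2.7883, 1.0440)
new body rate ω' = (-0.1129, -0.9606, 0.9522)
Hamilton product q⊗(0,ω) = (1.1000000, 0.9000000, 0.0000000, 0.1000000)
q' = normalize(q + ½dt·q⊗(0,ω)) = (0.0275, 0.0225, 0.9994, 0.0025)

p' = (-0.3900, -1.6500, 2.8300)
q' = (0.0275, 0.0225, 0.9994, 0.0025)
v' = (0.3500, 1.0100, -1.1000)
ω' = (-0.1129, -0.9606, 0.9522)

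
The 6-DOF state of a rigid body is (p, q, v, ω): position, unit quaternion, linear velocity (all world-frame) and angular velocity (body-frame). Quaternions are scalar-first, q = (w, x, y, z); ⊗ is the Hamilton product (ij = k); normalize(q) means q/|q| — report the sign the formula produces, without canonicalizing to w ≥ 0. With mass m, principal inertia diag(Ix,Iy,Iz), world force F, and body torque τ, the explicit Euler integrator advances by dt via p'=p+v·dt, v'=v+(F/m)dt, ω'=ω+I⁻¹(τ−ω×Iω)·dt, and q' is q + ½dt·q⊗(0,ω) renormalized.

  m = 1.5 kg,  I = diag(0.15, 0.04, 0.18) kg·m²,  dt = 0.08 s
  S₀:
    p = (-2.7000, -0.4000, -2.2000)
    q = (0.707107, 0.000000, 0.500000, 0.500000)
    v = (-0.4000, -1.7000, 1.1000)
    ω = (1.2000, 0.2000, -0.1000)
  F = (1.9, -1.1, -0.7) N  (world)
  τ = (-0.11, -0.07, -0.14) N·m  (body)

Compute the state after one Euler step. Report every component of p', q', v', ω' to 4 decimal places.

p' = (-2.7320, -0.5360, -2.1120)
q' = (0.7043, 0.0279, 0.5290, 0.4726)
v' = (-0.2987, -1.7587, 1.0627)
ω' = (1.1428, 0.0528, -0.1505)

α = I⁻¹(τ − ω×Iω) = (-0.7147, -1.8400, -0.6311)
ω' = ω + α·dt = (1.1428, 0.0528, -0.1505)
2q̇ = q⊗(0,ω) = (-0.0500000, 0.6985284, 0.7414214, -0.6707107)
q' = normalize(q + ½dt·q⊗(0,ω)) = (0.7043, 0.0279, 0.5290, 0.4726)
p' = p + v·dt = (-2.7320, -0.5360, -2.1120)
new velocity v' = (-0.2987, -1.7587, 1.0627)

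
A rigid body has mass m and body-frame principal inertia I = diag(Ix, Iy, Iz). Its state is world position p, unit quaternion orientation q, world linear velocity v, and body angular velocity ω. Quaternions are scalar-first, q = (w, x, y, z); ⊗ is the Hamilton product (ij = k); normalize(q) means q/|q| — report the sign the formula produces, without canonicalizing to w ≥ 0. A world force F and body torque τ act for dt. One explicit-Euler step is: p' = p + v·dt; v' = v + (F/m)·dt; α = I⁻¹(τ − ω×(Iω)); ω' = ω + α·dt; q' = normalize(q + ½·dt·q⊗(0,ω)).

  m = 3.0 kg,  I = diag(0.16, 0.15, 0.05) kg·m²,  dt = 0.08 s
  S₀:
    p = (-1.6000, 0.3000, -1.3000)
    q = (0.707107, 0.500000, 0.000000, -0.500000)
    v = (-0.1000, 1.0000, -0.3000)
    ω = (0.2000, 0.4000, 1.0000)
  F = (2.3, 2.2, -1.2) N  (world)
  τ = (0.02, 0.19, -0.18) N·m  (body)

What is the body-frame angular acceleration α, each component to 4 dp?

gyro term ω×Iω = (-0.0400, 0.0220, -0.0008)
angular accel α = (0.3750, 1.1200, -3.5840)

α = (0.3750, 1.1200, -3.5840)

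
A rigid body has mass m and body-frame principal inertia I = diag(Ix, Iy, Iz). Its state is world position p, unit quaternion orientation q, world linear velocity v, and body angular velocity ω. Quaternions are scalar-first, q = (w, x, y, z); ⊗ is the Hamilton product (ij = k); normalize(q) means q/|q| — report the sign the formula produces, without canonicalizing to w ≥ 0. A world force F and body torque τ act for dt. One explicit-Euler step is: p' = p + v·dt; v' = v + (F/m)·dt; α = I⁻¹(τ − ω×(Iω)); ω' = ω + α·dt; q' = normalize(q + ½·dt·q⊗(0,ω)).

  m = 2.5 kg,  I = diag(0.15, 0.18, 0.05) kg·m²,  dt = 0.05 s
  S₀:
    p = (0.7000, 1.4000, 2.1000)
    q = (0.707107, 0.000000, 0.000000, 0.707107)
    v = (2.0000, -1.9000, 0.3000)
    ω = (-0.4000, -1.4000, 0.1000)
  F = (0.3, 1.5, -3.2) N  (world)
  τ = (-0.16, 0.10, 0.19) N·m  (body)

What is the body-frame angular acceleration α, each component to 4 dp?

α = (-1.1880, 0.5778, 3.4640)

gyro term ω×Iω = (0.0182, -0.0040, 0.0168)
α = I⁻¹(τ − ω×Iω) = (-1.1880, 0.5778, 3.4640)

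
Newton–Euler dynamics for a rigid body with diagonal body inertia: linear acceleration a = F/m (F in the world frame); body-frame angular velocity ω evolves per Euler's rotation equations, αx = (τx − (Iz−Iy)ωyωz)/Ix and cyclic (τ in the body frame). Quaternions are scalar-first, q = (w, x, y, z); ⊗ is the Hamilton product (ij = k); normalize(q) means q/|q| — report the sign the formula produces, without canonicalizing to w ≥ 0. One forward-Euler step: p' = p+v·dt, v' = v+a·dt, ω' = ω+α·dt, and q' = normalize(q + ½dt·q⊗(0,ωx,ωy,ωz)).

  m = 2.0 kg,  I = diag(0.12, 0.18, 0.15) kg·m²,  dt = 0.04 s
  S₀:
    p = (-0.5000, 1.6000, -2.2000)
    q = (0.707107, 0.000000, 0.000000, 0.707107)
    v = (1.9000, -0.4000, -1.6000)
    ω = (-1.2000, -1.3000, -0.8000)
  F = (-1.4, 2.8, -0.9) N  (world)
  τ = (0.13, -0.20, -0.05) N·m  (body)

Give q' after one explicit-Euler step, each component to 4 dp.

q' = (0.7179, 0.0014, -0.0353, 0.6953)

q⊗(0,ω) = (0.5656856, 0.0707107, -1.7677675, -0.5656856)
updated quaternion q' = (0.7179, 0.0014, -0.0353, 0.6953)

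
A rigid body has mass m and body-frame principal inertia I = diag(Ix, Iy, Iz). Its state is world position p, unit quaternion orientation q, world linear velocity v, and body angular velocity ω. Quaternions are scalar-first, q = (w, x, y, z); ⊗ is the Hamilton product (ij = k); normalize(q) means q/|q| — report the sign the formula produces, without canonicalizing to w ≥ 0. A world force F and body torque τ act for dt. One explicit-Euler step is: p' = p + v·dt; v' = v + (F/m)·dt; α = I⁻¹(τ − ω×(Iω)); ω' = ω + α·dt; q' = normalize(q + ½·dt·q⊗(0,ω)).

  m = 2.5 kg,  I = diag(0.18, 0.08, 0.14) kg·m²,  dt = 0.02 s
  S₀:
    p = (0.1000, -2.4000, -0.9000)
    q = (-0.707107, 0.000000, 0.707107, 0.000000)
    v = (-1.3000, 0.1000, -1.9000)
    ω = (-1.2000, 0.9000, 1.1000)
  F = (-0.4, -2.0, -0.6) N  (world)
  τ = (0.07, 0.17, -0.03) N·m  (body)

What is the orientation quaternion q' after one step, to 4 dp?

q' = (-0.7133, 0.0163, 0.7006, 0.0007)

q⊗(0,ω) = (-0.6363963, 1.6263461, -0.6363963, 0.0707107)
q' = normalize(q + ½dt·q⊗(0,ω)) = (-0.7133, 0.0163, 0.7006, 0.0007)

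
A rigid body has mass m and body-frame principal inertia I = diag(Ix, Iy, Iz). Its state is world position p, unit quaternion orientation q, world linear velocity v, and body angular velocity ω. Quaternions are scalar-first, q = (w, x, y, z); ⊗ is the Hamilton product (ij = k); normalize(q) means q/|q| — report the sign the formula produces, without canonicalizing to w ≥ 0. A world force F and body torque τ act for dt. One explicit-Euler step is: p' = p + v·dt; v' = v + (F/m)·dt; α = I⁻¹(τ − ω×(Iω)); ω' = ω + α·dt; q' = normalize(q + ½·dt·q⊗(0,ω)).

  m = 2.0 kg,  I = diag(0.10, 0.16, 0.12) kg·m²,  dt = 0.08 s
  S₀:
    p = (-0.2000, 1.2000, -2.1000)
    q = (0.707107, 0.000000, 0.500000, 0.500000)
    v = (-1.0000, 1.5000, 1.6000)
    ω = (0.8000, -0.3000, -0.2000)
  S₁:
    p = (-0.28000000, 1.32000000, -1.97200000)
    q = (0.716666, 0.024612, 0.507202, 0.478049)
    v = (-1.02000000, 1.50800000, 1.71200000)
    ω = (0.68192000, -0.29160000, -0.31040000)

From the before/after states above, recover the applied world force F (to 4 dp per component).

Δv = v₁−v₀ = (-0.02000000, 0.00800000, 0.11200000)
applied force F = (-0.5000, 0.2000, 2.8000)

F = (-0.5000, 0.2000, 2.8000)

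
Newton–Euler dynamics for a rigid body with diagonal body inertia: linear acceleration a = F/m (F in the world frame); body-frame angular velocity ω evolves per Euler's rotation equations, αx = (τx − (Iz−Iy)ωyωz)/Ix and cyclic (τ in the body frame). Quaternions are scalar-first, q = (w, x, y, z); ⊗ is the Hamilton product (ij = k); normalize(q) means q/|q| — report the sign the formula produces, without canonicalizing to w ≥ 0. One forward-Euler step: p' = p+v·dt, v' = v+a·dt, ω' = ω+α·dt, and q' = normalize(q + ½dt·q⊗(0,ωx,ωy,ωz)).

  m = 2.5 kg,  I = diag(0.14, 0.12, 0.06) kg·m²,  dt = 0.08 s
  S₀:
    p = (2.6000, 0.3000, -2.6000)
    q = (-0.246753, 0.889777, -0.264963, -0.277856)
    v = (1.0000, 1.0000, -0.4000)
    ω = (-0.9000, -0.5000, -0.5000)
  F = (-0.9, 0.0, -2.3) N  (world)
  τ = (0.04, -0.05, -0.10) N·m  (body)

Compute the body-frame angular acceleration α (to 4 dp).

precession coupling ω×(Iω) = (-0.0150, 0.0360, -0.0090)
α = I⁻¹(τ − ω×Iω) = (0.3929, -0.7167, -1.5167)

α = (0.3929, -0.7167, -1.5167)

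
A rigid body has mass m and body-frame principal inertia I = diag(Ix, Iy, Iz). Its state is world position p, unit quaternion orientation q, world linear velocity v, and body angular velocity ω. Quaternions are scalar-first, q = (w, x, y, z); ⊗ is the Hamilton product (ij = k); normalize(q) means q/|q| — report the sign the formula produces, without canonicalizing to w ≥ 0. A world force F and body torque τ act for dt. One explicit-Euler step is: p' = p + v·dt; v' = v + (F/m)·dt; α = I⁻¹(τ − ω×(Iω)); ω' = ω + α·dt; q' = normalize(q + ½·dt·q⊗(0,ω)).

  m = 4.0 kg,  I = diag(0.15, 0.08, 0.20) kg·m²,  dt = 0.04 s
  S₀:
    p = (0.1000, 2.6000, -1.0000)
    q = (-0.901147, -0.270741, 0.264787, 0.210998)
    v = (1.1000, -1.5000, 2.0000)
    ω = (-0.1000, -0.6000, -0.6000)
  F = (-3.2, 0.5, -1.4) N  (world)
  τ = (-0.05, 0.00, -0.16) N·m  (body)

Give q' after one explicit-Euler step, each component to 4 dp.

q' = (-0.8958, -0.2695, 0.2719, 0.2256)

Hamilton product q⊗(0,ω) = (0.2583969, 0.0578413, 0.3571438, 0.7296115)
updated quaternion q' = (-0.8958, -0.2695, 0.2719, 0.2256)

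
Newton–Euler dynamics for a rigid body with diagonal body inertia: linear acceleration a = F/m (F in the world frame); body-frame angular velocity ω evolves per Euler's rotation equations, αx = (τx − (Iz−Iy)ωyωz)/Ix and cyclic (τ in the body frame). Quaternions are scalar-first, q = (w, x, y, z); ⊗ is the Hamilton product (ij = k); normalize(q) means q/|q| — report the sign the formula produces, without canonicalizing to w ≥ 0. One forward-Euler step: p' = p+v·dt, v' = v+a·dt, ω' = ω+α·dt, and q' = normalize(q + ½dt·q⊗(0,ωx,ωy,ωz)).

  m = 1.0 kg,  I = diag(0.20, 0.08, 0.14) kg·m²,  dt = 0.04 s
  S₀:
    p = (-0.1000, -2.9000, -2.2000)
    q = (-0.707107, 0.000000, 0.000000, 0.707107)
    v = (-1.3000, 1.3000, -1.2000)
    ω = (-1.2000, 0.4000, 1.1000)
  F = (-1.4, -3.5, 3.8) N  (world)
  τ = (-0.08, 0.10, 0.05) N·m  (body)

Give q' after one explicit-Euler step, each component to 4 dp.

q' = (-0.7223, 0.0113, -0.0226, 0.6912)

Hamilton product q⊗(0,ω) = (-0.7778177, 0.5656856, -1.1313712, -0.7778177)
updated quaternion q' = (-0.7223, 0.0113, -0.0226, 0.6912)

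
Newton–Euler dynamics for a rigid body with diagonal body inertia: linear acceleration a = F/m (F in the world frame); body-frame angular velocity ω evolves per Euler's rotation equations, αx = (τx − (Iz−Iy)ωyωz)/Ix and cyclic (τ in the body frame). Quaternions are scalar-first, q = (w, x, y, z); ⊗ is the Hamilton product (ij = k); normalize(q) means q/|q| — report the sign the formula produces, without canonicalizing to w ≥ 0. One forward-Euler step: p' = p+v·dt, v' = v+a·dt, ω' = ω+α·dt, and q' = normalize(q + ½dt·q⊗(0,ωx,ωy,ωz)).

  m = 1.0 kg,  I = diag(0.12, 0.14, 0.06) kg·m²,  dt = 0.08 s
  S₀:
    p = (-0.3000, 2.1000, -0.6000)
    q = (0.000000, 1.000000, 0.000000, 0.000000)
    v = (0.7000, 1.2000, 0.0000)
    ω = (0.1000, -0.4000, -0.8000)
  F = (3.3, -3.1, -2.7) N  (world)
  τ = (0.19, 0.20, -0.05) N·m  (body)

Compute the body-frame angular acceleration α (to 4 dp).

gyro term ω×Iω = (-0.0256, -0.0048, -0.0008)
α = I⁻¹(τ − ω×Iω) = (1.7967, 1.4629, -0.8200)

α = (1.7967, 1.4629, -0.8200)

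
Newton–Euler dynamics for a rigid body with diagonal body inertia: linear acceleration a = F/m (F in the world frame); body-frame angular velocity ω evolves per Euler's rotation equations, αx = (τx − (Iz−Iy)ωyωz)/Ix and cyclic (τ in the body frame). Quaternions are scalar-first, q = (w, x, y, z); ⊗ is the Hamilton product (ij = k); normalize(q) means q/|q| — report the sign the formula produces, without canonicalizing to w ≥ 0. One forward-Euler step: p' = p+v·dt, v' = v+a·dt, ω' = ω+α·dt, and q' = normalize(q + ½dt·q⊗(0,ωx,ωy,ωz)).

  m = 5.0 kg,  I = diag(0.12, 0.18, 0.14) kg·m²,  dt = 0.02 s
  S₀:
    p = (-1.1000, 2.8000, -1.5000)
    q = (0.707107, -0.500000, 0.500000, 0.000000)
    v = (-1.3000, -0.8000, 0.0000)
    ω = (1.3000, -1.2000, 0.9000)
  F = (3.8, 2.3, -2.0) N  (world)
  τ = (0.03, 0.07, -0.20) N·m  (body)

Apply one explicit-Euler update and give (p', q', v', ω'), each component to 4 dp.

precession coupling ω×(Iω) = (0.0432, -0.0234, -0.0936)
angular accel α = (-0.1100, 0.5189, -0.7600)
new body rate ω' = (1.2978, -1.1896, 0.8848)
q⊗(0,ω) = (1.2500000, 1.3692391, -0.3985284, 0.5863963)
updated quaternion q' = (0.7195, -0.4862, 0.4959, 0.0059)
a = (0.7600, 0.4600, -0.4000)
new position p' = (-1.1260, 2.7840, -1.5000)
v' = v + a·dt = (-1.2848, -0.7908, -0.0080)

p' = (-1.1260, 2.7840, -1.5000)
q' = (0.7195, -0.4862, 0.4959, 0.0059)
v' = (-1.2848, -0.7908, -0.0080)
ω' = (1.2978, -1.1896, 0.8848)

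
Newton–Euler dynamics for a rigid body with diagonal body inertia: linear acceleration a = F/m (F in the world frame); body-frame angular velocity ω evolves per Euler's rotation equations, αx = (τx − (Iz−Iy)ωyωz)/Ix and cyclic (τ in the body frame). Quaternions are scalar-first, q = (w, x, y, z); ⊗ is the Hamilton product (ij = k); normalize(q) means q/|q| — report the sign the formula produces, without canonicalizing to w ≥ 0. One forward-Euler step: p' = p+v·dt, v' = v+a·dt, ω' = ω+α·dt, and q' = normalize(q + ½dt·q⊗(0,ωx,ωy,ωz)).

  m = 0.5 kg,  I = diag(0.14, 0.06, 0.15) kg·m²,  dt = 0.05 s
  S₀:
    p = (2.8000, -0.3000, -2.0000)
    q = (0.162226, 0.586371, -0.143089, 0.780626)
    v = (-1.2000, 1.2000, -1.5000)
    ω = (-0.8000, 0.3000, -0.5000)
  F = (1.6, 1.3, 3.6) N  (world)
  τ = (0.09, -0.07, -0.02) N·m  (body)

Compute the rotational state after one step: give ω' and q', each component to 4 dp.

ω' = (-0.7630, 0.2450, -0.5131)
q' = (0.1847, 0.5789, -0.1501, 0.7799)

α = I⁻¹(τ − ω×Iω) = (0.7393, -1.1000, -0.2613)
ω + α·dt = (-0.7630, 0.2450, -0.5131)
Hamilton product q⊗(0,ω) = (0.9023365, -0.2924241, -0.2826475, -0.0196729)
q' = normalize(q + ½dt·q⊗(0,ω)) = (0.1847, 0.5789, -0.1501, 0.7799)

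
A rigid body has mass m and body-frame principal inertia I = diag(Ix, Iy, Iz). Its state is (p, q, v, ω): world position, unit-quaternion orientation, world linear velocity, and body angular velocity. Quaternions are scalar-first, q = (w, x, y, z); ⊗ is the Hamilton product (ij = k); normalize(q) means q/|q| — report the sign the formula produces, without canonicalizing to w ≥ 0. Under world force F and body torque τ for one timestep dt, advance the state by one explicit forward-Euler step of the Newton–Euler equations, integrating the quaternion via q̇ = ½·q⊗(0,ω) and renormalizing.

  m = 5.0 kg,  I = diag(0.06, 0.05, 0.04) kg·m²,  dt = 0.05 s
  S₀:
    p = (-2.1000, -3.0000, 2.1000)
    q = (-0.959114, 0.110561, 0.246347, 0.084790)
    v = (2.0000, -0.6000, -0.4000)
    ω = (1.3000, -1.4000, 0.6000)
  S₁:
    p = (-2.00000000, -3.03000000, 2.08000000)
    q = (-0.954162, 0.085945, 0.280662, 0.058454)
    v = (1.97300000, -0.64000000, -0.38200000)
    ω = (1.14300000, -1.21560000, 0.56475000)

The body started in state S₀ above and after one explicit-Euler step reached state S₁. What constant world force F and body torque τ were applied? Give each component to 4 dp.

ω₁ − ω₀ = (-0.15700000, 0.18440000, -0.03525000)
gyro term ω₀×Iω₀ = (0.0084, 0.0156, 0.0182)
applied torque τ = (-0.1800, 0.2000, -0.0100)
v₁ − v₀ = (-0.02700000, -0.04000000, 0.01800000)
m·(v₁−v₀)/dt = (-2.7000, -4.0000, 1.8000)

F = (-2.7000, -4.0000, 1.8000)
τ = (-0.1800, 0.2000, -0.0100)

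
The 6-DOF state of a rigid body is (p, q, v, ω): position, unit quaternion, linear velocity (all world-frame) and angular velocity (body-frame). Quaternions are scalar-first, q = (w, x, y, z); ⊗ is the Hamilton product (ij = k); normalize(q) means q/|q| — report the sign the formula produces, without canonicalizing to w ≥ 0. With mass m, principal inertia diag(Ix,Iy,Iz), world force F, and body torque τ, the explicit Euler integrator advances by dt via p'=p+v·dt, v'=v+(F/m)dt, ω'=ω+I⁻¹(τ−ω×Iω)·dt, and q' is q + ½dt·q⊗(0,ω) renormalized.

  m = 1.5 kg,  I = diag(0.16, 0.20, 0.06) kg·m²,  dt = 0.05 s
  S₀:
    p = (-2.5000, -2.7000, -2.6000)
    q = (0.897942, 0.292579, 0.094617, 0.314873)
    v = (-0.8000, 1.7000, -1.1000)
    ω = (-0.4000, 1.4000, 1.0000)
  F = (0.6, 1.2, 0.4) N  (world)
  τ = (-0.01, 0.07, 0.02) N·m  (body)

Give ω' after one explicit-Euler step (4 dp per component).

α = I⁻¹(τ − ω×Iω) = (1.1625, 0.5500, 0.7067)
ω' = ω + α·dt = (-0.3419, 1.4275, 1.0353)

ω' = (-0.3419, 1.4275, 1.0353)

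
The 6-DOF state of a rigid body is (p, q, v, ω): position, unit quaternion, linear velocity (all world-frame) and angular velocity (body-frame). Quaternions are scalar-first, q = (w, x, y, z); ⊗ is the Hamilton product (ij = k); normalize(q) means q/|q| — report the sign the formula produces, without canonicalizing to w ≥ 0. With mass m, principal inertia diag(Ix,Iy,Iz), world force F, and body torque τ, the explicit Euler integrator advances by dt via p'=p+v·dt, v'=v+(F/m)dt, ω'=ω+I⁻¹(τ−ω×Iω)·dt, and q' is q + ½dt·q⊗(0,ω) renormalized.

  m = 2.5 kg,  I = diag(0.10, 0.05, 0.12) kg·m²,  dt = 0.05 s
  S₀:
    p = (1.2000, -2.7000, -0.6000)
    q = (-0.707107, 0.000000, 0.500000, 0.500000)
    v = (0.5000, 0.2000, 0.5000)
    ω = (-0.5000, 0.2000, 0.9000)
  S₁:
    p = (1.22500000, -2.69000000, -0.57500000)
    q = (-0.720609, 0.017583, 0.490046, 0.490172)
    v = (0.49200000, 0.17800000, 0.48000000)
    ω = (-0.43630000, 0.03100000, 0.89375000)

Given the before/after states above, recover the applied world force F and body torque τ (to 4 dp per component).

F = (-0.4000, -1.1000, -1.0000)
τ = (0.1400, -0.1600, -0.0100)

v₁ − v₀ = (-0.00800000, -0.02200000, -0.02000000)
F = m·Δv/dt = (-0.4000, -1.1000, -1.0000)
rate change Δω = (0.06370000, -0.16900000, -0.00625000)
applied torque τ = (0.1400, -0.1600, -0.0100)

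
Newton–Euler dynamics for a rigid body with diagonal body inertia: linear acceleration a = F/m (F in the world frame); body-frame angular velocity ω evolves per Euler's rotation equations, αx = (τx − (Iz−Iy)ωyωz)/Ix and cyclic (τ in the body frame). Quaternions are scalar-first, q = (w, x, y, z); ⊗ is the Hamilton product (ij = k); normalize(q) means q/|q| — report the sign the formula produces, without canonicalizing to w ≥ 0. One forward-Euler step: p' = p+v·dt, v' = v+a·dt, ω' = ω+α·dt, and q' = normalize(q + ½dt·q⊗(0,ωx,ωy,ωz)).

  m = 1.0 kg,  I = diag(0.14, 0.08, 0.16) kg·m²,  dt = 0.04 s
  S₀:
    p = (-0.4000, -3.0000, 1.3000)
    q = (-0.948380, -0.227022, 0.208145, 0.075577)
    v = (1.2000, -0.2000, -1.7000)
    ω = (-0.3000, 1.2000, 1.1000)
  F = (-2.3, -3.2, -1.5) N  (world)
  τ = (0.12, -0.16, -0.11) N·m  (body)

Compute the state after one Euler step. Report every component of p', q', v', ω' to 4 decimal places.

gyro term ω×Iω = (0.1056, 0.0066, 0.0216)
angular accel α = (0.1029, -2.0825, -0.8225)
new body rate ω' = (-0.2959, 1.1167, 1.0671)
2q̇ = q⊗(0,ω) = (-0.4010153, 0.4227811, -0.9110049, -1.2532009)
updated quaternion q' = (-0.9559, -0.2184, 0.1898, 0.0505)
p' = p + v·dt = (-0.3520, -3.0080, 1.2320)
new velocity v' = (1.1080, -0.3280, -1.7600)

p' = (-0.3520, -3.0080, 1.2320)
q' = (-0.9559, -0.2184, 0.1898, 0.0505)
v' = (1.1080, -0.3280, -1.7600)
ω' = (-0.2959, 1.1167, 1.0671)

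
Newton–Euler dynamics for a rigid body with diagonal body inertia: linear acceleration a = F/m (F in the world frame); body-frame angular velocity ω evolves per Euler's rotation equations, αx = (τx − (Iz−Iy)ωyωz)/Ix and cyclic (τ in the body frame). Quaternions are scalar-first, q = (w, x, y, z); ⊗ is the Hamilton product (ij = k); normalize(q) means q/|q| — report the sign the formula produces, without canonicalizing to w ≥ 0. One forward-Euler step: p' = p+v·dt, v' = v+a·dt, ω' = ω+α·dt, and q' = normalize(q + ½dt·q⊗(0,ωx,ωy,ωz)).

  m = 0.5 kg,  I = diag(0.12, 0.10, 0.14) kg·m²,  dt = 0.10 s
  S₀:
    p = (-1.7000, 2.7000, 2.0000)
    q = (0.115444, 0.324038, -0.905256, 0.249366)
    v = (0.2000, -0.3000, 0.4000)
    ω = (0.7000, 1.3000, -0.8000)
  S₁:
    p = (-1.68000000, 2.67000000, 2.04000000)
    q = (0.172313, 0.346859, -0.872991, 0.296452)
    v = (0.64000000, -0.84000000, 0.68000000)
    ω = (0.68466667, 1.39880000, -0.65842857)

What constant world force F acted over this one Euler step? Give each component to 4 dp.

velocity change Δv = (0.44000000, -0.54000000, 0.28000000)
F = m·Δv/dt = (2.2000, -2.7000, 1.4000)

F = (2.2000, -2.7000, 1.4000)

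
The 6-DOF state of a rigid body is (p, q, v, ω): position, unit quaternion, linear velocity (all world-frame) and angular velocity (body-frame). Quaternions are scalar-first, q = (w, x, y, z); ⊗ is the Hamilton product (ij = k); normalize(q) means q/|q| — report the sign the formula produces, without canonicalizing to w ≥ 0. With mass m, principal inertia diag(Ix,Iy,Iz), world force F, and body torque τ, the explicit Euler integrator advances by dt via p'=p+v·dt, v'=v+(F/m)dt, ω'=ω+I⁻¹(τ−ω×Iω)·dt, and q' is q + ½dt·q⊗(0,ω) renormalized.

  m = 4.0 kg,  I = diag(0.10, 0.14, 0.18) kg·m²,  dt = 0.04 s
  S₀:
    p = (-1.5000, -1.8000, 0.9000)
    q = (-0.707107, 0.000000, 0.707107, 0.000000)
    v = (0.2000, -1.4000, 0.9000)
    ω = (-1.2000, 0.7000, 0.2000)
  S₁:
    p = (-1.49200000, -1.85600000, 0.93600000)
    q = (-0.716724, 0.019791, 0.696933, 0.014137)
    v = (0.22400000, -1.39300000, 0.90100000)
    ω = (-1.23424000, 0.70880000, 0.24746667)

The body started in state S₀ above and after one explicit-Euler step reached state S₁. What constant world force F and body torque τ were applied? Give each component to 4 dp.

rate change Δω = (-0.03424000, 0.00880000, 0.04746667)
gyro term ω₀×Iω₀ = (0.0056, 0.0192, -0.0336)
I·α + gyro = (-0.0800, 0.0500, 0.1800)
velocity change Δv = (0.02400000, 0.00700000, 0.00100000)
m·(v₁−v₀)/dt = (2.4000, 0.7000, 0.1000)

F = (2.4000, 0.7000, 0.1000)
τ = (-0.0800, 0.0500, 0.1800)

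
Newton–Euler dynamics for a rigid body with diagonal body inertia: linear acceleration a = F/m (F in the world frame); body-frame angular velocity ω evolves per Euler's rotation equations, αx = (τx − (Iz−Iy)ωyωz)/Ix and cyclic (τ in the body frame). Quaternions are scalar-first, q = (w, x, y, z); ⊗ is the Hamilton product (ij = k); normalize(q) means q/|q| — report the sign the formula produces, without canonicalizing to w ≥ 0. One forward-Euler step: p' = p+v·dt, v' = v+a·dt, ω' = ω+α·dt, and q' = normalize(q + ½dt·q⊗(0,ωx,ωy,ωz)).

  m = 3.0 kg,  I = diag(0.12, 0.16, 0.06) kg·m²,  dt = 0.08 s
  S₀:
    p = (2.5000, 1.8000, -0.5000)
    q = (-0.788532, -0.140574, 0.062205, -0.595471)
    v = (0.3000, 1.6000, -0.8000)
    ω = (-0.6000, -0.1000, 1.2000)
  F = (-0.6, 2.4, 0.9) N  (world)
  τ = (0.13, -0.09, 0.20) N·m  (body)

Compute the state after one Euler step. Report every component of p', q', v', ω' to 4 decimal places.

p' = (2.5240, 1.9280, -0.5640)
q' = (-0.7620, -0.1209, 0.0863, -0.6304)
v' = (0.2840, 1.6640, -0.7760)
ω' = (-0.5213, -0.1234, 1.4635)

α = I⁻¹(τ − ω×Iω) = (0.9833, -0.2925, 3.2933)
ω + α·dt = (-0.5213, -0.1234, 1.4635)
2q̇ = q⊗(0,ω) = (0.6364413, 0.4882181, 0.6048246, -0.8948580)
updated quaternion q' = (-0.7620, -0.1209, 0.0863, -0.6304)
linear accel F/m = (-0.2000, 0.8000, 0.3000)
p' = p + v·dt = (2.5240, 1.9280, -0.5640)
new velocity v' = (0.2840, 1.6640, -0.7760)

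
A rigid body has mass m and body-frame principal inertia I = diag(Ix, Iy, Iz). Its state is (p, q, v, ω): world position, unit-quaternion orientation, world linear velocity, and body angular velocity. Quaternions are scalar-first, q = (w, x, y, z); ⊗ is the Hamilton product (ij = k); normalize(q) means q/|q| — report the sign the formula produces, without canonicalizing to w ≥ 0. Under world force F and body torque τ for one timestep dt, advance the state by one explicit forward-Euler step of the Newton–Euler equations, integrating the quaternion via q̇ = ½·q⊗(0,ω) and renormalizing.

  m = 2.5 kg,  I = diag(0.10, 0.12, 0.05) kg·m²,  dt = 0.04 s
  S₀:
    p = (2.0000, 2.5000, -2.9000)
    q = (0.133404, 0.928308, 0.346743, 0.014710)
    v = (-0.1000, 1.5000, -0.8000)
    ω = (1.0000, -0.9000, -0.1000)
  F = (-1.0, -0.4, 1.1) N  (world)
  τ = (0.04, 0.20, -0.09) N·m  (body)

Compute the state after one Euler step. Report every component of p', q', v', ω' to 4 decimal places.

linear accel F/m = (-0.4000, -0.1600, 0.4400)
new position p' = (1.9960, 2.5600, -2.9320)
v + (F/m)dt = (-0.1160, 1.4936, -0.7824)
gyro term ω×Iω = (-0.0063, -0.0050, -0.0180)
angular accel α = (0.4630, 1.7083, -1.4400)
new body rate ω' = (1.0185, -0.8317, -0.1576)
q⊗(0,ω) = (-0.6147683, 0.1119687, -0.0125228, -1.1955606)
q' = normalize(q + ½dt·q⊗(0,ω)) = (0.1211, 0.9302, 0.3464, -0.0092)

p' = (1.9960, 2.5600, -2.9320)
q' = (0.1211, 0.9302, 0.3464, -0.0092)
v' = (-0.1160, 1.4936, -0.7824)
ω' = (1.0185, -0.8317, -0.1576)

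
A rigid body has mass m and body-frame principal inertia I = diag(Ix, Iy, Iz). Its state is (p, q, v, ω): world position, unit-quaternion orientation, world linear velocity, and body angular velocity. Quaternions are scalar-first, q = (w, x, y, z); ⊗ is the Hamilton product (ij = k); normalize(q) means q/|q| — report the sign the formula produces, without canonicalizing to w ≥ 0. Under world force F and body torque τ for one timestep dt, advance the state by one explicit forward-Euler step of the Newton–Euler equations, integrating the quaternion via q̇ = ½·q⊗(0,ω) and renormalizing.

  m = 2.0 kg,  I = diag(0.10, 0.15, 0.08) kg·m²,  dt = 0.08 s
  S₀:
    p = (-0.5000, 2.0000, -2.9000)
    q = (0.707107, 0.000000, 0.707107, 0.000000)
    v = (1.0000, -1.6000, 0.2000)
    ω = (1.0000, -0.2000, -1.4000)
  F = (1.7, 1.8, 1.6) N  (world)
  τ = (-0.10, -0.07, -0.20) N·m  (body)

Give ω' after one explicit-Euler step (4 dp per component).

α = I⁻¹(τ − ω×Iω) = (-0.8040, -0.2800, -2.3750)
ω' = ω + α·dt = (0.9357, -0.2224, -1.5900)

ω' = (0.9357, -0.2224, -1.5900)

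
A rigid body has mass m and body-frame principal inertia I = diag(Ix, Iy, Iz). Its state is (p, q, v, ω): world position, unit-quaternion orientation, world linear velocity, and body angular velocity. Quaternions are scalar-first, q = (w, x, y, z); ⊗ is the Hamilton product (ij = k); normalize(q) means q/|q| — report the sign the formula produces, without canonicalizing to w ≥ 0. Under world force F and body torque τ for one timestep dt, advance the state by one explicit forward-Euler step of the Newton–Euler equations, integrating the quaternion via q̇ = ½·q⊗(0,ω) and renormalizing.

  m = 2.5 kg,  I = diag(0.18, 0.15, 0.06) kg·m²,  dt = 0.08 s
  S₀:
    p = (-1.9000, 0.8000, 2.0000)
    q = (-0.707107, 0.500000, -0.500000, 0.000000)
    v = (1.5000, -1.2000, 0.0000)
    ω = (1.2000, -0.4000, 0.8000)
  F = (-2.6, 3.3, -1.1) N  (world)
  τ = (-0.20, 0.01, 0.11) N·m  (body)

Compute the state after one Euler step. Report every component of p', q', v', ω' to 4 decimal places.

p' = p + v·dt = (-1.7800, 0.7040, 2.0000)
v + (F/m)dt = (1.4168, -1.0944, -0.0352)
precession coupling ω×(Iω) = (0.0288, 0.1152, 0.0144)
α = I⁻¹(τ − ω×Iω) = (-1.2711, -0.7013, 1.5933)
ω' = ω + α·dt = (1.0983, -0.4561, 0.9275)
2q̇ = q⊗(0,ω) = (-0.8000000, -1.2485284, -0.1171572, -0.1656856)
q' = normalize(q + ½dt·q⊗(0,ω)) = (-0.7378, 0.4493, -0.5038, -0.0066)

p' = (-1.7800, 0.7040, 2.0000)
q' = (-0.7378, 0.4493, -0.5038, -0.0066)
v' = (1.4168, -1.0944, -0.0352)
ω' = (1.0983, -0.4561, 0.9275)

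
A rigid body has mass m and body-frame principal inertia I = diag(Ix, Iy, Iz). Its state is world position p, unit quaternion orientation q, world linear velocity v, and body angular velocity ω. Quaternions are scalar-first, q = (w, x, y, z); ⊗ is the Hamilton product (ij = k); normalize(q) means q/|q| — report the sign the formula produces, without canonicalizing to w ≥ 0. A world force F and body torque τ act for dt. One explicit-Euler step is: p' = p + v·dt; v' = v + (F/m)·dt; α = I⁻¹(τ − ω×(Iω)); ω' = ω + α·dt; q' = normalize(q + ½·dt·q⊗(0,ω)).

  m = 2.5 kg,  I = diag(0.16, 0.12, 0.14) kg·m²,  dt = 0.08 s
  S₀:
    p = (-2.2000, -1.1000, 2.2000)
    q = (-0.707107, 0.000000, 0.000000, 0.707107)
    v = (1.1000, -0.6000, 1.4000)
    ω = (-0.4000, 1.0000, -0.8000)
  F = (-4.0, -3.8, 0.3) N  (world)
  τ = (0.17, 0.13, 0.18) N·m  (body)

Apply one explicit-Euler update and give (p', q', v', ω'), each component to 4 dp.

p' = (-2.1120, -1.1480, 2.3120)
q' = (-0.6835, -0.0169, -0.0395, 0.7287)
v' = (0.9720, -0.7216, 1.4096)
ω' = (-0.3070, 1.0824, -0.7063)

linear accel F/m = (-1.6000, -1.5200, 0.1200)
p + v·dt = (-2.1120, -1.1480, 2.3120)
v' = v + a·dt = (0.9720, -0.7216, 1.4096)
precession coupling ω×(Iω) = (-0.0160, 0.0064, 0.0160)
(τ − ω×Iω)/I = (1.1625, 1.0300, 1.1714)
ω' = ω + α·dt = (-0.3070, 1.0824, -0.7063)
Hamilton product q⊗(0,ω) = (0.5656856, -0.4242642, -0.9899498, 0.5656856)
q + ½dt·q⊗(0,ω), renormalized = (-0.6835, -0.0169, -0.0395, 0.7287)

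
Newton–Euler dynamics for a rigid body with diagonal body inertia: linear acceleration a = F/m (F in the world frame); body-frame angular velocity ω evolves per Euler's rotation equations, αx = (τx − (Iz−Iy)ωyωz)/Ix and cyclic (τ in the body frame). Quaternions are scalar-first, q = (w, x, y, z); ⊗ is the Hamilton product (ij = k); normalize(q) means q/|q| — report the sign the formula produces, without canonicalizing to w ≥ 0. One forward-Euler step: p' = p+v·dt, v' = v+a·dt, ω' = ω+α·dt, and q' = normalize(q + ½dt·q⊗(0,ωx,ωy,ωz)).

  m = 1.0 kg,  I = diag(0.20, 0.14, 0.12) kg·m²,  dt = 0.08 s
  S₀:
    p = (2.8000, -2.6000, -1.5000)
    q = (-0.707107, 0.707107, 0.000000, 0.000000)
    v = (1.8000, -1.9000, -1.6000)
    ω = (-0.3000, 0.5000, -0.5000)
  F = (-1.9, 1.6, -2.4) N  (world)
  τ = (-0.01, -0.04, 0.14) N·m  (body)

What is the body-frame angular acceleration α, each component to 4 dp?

gyro term ω×Iω = (0.0050, 0.0120, 0.0090)
(τ − ω×Iω)/I = (-0.0750, -0.3714, 1.0917)

α = (-0.0750, -0.3714, 1.0917)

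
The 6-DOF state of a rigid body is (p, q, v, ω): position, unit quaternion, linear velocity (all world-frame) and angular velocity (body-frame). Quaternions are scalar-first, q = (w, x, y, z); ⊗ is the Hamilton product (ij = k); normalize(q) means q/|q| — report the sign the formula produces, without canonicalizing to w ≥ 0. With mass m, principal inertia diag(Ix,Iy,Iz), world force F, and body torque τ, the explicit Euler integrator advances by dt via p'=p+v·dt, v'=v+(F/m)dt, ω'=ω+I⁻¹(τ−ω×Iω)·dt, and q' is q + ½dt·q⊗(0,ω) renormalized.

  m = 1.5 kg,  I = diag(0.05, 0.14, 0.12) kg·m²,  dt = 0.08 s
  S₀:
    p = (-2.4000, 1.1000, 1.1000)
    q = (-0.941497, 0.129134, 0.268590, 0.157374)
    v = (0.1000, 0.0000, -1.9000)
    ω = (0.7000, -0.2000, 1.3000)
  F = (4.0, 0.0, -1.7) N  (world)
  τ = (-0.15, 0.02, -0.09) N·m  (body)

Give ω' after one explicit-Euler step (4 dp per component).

ω' = (0.4517, -0.1522, 1.2484)

angular accel α = (-3.1040, 0.5979, -0.6450)
new body rate ω' = (0.4517, -0.1522, 1.2484)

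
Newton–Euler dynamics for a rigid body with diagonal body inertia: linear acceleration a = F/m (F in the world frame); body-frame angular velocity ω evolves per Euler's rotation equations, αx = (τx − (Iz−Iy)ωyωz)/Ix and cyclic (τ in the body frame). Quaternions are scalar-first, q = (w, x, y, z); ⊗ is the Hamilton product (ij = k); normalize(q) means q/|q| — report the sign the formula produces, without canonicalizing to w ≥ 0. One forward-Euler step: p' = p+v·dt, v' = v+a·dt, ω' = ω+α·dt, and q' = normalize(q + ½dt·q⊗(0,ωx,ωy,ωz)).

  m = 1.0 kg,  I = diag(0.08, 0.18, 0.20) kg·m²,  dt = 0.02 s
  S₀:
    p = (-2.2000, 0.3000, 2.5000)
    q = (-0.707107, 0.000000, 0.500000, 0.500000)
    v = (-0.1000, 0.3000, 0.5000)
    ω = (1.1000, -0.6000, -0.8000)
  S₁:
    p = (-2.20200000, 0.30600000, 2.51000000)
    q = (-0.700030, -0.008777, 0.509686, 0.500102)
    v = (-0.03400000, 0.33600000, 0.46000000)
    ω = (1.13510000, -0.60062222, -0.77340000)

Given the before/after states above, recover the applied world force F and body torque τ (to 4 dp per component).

F = (3.3000, 1.8000, -2.0000)
τ = (0.1500, 0.1000, 0.2000)

Δv = v₁−v₀ = (0.06600000, 0.03600000, -0.04000000)
applied force F = (3.3000, 1.8000, -2.0000)
Δω = ω₁−ω₀ = (0.03510000, -0.00062222, 0.02660000)
τ = I·(Δω/dt) + ω₀×(Iω₀) = (0.1500, 0.1000, 0.2000)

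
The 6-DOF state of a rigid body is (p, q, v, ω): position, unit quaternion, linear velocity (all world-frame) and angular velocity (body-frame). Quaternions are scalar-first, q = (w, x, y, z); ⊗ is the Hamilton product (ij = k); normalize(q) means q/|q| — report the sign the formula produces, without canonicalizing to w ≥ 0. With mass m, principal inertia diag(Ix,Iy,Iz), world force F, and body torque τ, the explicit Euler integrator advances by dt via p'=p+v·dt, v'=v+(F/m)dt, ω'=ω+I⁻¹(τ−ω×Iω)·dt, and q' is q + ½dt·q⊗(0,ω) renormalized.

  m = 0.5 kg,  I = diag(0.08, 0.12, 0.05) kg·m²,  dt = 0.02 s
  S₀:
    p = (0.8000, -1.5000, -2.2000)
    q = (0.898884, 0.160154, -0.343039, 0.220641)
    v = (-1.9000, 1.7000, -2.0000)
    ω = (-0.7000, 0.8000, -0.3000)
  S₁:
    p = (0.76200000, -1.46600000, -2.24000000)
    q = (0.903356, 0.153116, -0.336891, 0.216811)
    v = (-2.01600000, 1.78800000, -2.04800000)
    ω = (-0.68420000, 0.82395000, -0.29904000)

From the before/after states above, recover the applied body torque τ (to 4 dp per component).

τ = (0.0800, 0.1500, -0.0200)

Δω = ω₁−ω₀ = (0.01580000, 0.02395000, 0.00096000)
precession coupling = (0.0168, 0.0063, -0.0224)
applied torque τ = (0.0800, 0.1500, -0.0200)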